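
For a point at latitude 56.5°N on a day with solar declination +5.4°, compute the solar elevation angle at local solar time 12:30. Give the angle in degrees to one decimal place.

38.6°

Hour angle H = 15° × (12.5 − 12) = 7.50°.
cos θ_z = sin(56.5°) sin(5.4°) + cos(56.5°) cos(5.4°) cos(7.50°) = 0.0785 + 0.5448 = 0.6233.
θ_z = arccos(0.6233) = 51.44°, so the elevation is 90° − 51.44° = 38.56°.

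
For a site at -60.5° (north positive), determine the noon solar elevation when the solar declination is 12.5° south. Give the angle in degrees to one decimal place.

42.0°

At local solar noon the hour angle is zero, so the elevation is 90° − |φ − δ| = 90° − |-60.5° − (-12.5°)| = 90° − 48.0° = 42.0°.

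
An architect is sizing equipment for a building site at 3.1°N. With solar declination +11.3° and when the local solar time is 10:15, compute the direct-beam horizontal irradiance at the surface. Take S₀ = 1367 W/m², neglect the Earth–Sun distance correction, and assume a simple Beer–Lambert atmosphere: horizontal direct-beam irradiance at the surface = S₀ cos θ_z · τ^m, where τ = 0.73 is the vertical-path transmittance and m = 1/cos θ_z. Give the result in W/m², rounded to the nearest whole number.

Hour angle H = 15° × (10.25 − 12) = -26.25°.
cos θ_z = sin(3.1°) sin(11.3°) + cos(3.1°) cos(11.3°) cos(-26.25°) = 0.0106 + 0.8782 = 0.8888.
Air mass m = 1/cos θ_z = 1/0.8888 = 1.125; τ^m = 0.73^1.125 = 0.7018.
Surface direct beam = 1367 × 0.8888 × 0.7018 = 852.68 W/m².

853 W/m²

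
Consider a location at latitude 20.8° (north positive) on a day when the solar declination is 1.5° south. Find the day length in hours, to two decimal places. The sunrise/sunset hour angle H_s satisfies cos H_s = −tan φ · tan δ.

cos H_s = −tan(20.8°) · tan(-1.5°) = 0.0099, so H_s = arccos(0.0099) = 89.43°.
Day length = 2 H_s / 15° h⁻¹ = 178.86° / 15 = 11.924 h.

11.92 hours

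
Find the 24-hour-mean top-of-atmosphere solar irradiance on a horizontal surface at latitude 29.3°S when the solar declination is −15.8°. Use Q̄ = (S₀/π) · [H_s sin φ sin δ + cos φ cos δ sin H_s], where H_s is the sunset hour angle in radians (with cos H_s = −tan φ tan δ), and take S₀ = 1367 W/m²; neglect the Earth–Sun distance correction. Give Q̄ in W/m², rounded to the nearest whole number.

The sunset hour angle satisfies cos H_s = −tan φ tan δ = -0.1588, giving H_s = 99.14°. In radians, H_s = 1.7303.
H_s sin φ sin δ = 1.7303 × -0.4894 × -0.2723 = 0.2306.
cos φ cos δ sin H_s = 0.8721 × 0.9622 × 0.9873 = 0.8285.
Q̄ = (1367/π) × (0.2306 + 0.8285) = 435.13 × 1.0591 = 460.85 W/m².

461 W/m²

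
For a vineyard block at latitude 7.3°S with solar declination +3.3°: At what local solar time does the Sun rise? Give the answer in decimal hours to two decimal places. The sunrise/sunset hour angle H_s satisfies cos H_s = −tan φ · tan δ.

6.03 h

−tan φ tan δ = −(-0.1281)(0.0577) = 0.0074; H_s = arccos(0.0074) = 89.58°.
Sunrise is at 12 − H_s/15 = 12 − 5.972 = 6.028 h local solar time.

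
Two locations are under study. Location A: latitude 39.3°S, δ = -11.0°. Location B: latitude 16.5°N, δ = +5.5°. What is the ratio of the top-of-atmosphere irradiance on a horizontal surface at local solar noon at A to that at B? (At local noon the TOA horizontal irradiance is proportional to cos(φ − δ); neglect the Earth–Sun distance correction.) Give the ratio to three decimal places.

0.897

A: cos θ_z = cos(-39.3° − (-11.0°)) = 0.8805.
B: cos θ_z = cos(16.5° − (5.5°)) = 0.9816.
Ratio A/B = 0.8805 / 0.9816 = 0.8970.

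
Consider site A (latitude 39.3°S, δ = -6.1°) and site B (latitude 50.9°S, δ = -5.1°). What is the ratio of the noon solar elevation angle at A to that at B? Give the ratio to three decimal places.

A: 90° − |-39.3 − (-6.1)| = 56.80°.
B: 90° − |-50.9 − (-5.1)| = 44.20°.
Ratio A/B = 56.8000 / 44.2000 = 1.2851.

1.285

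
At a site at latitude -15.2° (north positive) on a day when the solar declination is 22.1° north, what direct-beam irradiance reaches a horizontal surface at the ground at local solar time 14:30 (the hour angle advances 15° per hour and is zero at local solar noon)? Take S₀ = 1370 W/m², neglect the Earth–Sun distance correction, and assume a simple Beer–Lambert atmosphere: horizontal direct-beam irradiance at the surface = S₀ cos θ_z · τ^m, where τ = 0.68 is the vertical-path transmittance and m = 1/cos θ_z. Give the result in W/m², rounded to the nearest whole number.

Hour angle H = 15° × (14.5 − 12) = 37.50°.
cos θ_z = sin φ sin δ + cos φ cos δ cos H = (-0.2622)(0.3762) + (0.9650)(0.9265)(0.7934) = 0.6107.
Air mass m = 1/cos θ_z = 1/0.6107 = 1.637; τ^m = 0.68^1.637 = 0.5319.
Surface direct beam = 1370 × 0.6107 × 0.5319 = 445.02 W/m².

445 W/m²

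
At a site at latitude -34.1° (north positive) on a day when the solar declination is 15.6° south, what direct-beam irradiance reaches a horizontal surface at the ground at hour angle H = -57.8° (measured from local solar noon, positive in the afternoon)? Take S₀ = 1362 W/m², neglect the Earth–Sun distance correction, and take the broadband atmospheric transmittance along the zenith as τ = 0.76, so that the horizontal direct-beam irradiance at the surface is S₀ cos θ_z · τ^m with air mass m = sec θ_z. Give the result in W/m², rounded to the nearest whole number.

487 W/m²

With φ = -34.1°, δ = -15.6°, H = -57.80°: sin φ sin δ = 0.1508, cos φ cos δ cos H = 0.4250, so cos θ_z = 0.5758.
Air mass m = 1/cos θ_z = 1/0.5758 = 1.737; τ^m = 0.76^1.737 = 0.6208.
Surface direct beam = 1362 × 0.5758 × 0.6208 = 486.86 W/m².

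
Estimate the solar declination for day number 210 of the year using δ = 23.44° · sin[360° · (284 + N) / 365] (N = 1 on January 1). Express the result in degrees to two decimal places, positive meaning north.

360 × (284 + 210) / 365 = 487.233°; sin(487.233°) = 0.7962.
δ = 23.44 × 0.7962 = 18.663° ≈ +18.66°.

+18.66°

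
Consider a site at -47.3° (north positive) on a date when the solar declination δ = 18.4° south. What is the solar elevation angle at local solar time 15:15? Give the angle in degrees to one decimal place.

Hour angle H = 15° × (15.25 − 12) = 48.75°.
cos θ_z = sin(-47.3°) sin(-18.4°) + cos(-47.3°) cos(-18.4°) cos(48.75°) = 0.2320 + 0.4243 = 0.6563.
θ_z = arccos(0.6563) = 48.98°, so the elevation is 90° − 48.98° = 41.02°.

41.0°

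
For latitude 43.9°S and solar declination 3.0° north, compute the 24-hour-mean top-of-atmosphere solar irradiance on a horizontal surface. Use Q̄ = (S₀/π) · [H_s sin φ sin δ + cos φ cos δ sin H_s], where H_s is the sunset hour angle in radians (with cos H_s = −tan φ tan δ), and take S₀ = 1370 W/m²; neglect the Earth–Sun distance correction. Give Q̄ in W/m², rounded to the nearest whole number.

289 W/m²

cos H_s = −tan(-43.9°) · tan(3.0°) = 0.0504, so H_s = arccos(0.0504) = 87.11°. In radians, H_s = 1.5204.
H_s sin φ sin δ = 1.5204 × -0.6934 × 0.0523 = -0.0551.
cos φ cos δ sin H_s = 0.7206 × 0.9986 × 0.9987 = 0.7187.
Q̄ = (1370/π) × (-0.0551 + 0.7187) = 436.08 × 0.6636 = 289.38 W/m².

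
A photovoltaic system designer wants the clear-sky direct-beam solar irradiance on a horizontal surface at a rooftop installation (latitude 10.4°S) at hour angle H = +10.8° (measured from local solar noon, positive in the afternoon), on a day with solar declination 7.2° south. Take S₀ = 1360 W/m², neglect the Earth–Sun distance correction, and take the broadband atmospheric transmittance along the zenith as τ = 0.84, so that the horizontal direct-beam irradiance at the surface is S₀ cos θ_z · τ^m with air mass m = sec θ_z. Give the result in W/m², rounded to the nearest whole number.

cos θ_z = sin(-10.4°) sin(-7.2°) + cos(-10.4°) cos(-7.2°) cos(10.80°) = 0.0226 + 0.9585 = 0.9811.
Air mass m = 1/cos θ_z = 1/0.9811 = 1.019; τ^m = 0.84^1.019 = 0.8372.
Surface direct beam = 1360 × 0.9811 × 0.8372 = 1117.07 W/m².

1117 W/m²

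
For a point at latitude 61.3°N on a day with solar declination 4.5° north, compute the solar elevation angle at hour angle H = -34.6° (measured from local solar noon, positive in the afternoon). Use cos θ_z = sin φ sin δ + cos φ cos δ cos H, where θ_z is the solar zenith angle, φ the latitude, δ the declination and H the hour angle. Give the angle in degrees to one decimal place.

With φ = 61.3°, δ = 4.5°, H = -34.60°: sin φ sin δ = 0.0688, cos φ cos δ cos H = 0.3941, so cos θ_z = 0.4629.
θ_z = arccos(0.4629) = 62.43°, so the elevation is 90° − 62.43° = 27.57°.

27.6°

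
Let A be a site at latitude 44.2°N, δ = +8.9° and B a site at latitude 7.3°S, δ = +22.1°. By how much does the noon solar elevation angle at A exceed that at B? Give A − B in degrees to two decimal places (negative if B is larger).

A: 90° − |44.2 − (8.9)| = 54.70°.
B: 90° − |-7.3 − (22.1)| = 60.60°.
A − B = 54.70 − 60.60 = -5.90°.

-5.90°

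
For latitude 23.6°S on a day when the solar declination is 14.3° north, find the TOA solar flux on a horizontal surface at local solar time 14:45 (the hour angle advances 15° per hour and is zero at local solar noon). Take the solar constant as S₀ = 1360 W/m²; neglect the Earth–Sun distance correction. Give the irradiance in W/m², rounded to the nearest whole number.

773 W/m²

Hour angle H = 15° × (14.75 − 12) = 41.25°.
With φ = -23.6°, δ = 14.3°, H = 41.25°: sin φ sin δ = -0.0989, cos φ cos δ cos H = 0.6676, so cos θ_z = 0.5687.
Top-of-atmosphere irradiance = S₀ cos θ_z = 1360 × 0.5687 = 773.43 W/m².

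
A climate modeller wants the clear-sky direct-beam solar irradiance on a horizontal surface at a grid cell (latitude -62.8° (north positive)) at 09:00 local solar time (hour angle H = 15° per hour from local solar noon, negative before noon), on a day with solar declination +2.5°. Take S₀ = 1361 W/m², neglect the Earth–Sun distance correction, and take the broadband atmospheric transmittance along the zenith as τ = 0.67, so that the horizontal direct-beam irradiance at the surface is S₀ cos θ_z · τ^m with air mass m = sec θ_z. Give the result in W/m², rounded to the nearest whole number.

94 W/m²

Hour angle H = 15° × (9 − 12) = -45.00°.
With φ = -62.8°, δ = 2.5°, H = -45.00°: sin φ sin δ = -0.0388, cos φ cos δ cos H = 0.3229, so cos θ_z = 0.2841.
Air mass m = 1/cos θ_z = 1/0.2841 = 3.520; τ^m = 0.67^3.520 = 0.2442.
Surface direct beam = 1361 × 0.2841 × 0.2442 = 94.42 W/m².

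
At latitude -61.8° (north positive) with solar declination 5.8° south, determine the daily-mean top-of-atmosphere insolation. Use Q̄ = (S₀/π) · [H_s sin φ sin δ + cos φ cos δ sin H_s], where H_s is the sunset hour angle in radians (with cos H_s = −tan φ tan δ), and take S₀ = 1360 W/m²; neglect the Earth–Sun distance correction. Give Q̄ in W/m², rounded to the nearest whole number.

268 W/m²

The sunset hour angle satisfies cos H_s = −tan φ tan δ = -0.1894, giving H_s = 100.92°. In radians, H_s = 1.7614.
H_s sin φ sin δ = 1.7614 × -0.8813 × -0.1011 = 0.1569.
cos φ cos δ sin H_s = 0.4726 × 0.9949 × 0.9819 = 0.4617.
Q̄ = (1360/π) × (0.1569 + 0.4617) = 432.90 × 0.6186 = 267.79 W/m².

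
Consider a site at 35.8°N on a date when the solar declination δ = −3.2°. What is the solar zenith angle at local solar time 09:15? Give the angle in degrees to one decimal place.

54.8°

Hour angle H = 15° × (9.25 − 12) = -41.25°.
With φ = 35.8°, δ = -3.2°, H = -41.25°: sin φ sin δ = -0.0327, cos φ cos δ cos H = 0.6088, so cos θ_z = 0.5761.
θ_z = arccos(0.5761) = 54.82°.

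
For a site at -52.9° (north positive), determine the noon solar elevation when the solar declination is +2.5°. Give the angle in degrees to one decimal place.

34.6°

At local solar noon the hour angle is zero, so the elevation is 90° − |φ − δ| = 90° − |-52.9° − (2.5°)| = 90° − 55.4° = 34.6°.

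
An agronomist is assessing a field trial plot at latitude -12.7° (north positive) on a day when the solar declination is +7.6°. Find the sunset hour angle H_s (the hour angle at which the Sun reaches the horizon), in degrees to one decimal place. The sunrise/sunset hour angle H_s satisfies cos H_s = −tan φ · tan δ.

88.3°

−tan φ tan δ = −(-0.2254)(0.1334) = 0.0301; H_s = arccos(0.0301) = 88.28°.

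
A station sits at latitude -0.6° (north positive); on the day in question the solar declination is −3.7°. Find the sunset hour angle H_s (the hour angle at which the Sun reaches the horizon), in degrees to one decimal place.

90.0°

−tan φ tan δ = −(-0.0105)(-0.0647) = -0.0007; H_s = arccos(-0.0007) = 90.04°.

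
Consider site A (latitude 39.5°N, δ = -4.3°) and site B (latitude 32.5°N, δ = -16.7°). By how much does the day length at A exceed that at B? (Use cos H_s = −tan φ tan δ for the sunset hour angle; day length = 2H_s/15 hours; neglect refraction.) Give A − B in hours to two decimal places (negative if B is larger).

+1.00 h

A: H_s = arccos(−tan 39.5° · tan -4.3°) = 86.45°, so 2H_s/15 = 11.5267 h.
B: H_s = arccos(−tan 32.5° · tan -16.7°) = 78.98°, so 2H_s/15 = 10.5307 h.
A − B = 11.5267 − 10.5307 = 0.9960 h.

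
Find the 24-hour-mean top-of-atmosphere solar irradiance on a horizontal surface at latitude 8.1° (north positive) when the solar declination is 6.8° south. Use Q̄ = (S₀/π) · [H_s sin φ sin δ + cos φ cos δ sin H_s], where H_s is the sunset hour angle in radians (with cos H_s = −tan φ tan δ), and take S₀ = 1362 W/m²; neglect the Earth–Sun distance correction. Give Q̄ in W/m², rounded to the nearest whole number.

415 W/m²

The sunset hour angle satisfies cos H_s = −tan φ tan δ = 0.0170, giving H_s = 89.03°. In radians, H_s = 1.5539.
H_s sin φ sin δ = 1.5539 × 0.1409 × -0.1184 = -0.0259.
cos φ cos δ sin H_s = 0.9900 × 0.9930 × 0.9999 = 0.9830.
Q̄ = (1362/π) × (-0.0259 + 0.9830) = 433.54 × 0.9571 = 414.94 W/m².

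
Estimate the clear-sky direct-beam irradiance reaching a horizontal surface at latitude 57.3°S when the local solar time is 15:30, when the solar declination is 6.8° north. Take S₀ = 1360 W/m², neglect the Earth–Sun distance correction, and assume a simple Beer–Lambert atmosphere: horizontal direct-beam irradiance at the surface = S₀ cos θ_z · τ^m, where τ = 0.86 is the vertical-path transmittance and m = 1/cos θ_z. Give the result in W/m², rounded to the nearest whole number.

Hour angle H = 15° × (15.5 − 12) = 52.50°.
cos θ_z = sin(-57.3°) sin(6.8°) + cos(-57.3°) cos(6.8°) cos(52.50°) = -0.0996 + 0.3266 = 0.2270.
Air mass m = 1/cos θ_z = 1/0.2270 = 4.405; τ^m = 0.86^4.405 = 0.5146.
Surface direct beam = 1360 × 0.2270 × 0.5146 = 158.87 W/m².

159 W/m²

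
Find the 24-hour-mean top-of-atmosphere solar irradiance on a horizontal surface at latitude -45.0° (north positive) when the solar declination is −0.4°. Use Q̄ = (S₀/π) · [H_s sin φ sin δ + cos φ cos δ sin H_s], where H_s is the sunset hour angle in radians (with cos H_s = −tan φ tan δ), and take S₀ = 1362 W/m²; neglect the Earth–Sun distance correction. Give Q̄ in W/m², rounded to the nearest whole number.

−tan φ tan δ = −(-1.0000)(-0.0070) = -0.0070; H_s = arccos(-0.0070) = 90.40°. In radians, H_s = 1.5778.
H_s sin φ sin δ = 1.5778 × -0.7071 × -0.0070 = 0.0078.
cos φ cos δ sin H_s = 0.7071 × 1.0000 × 1.0000 = 0.7071.
Q̄ = (1362/π) × (0.0078 + 0.7071) = 433.54 × 0.7149 = 309.94 W/m².

310 W/m²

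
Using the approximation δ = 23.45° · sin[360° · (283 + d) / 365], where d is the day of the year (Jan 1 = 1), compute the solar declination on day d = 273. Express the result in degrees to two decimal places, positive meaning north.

-3.42°

360 × (283 + 273) / 365 = 548.384°; sin(548.384°) = -0.1458.
δ = 23.45 × -0.1458 = -3.419° ≈ -3.42°.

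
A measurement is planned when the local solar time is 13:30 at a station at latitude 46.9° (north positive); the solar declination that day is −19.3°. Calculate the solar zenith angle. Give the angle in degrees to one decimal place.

Hour angle H = 15° × (13.5 − 12) = 22.50°.
cos θ_z = sin(46.9°) sin(-19.3°) + cos(46.9°) cos(-19.3°) cos(22.50°) = -0.2413 + 0.5958 = 0.3545.
θ_z = arccos(0.3545) = 69.24°.

69.2°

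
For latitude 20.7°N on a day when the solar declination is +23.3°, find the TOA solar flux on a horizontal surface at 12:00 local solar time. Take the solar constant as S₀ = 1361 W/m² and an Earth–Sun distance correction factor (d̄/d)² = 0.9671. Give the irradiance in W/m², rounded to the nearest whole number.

1315 W/m²

Hour angle H = 15° × (12 − 12) = 0.00°.
cos θ_z = sin(20.7°) sin(23.3°) + cos(20.7°) cos(23.3°) cos(0.00°) = 0.1398 + 0.8592 = 0.9990.
Top-of-atmosphere irradiance = S₀ (d̄/d)² cos θ_z = 1361 × 0.9671 × 0.9990 = 1314.91 W/m².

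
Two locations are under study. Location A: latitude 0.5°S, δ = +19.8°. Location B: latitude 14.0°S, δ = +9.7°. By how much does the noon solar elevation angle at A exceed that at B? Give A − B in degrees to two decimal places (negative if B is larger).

+3.40°

A: 90° − |-0.5 − (19.8)| = 69.70°.
B: 90° − |-14.0 − (9.7)| = 66.30°.
A − B = 69.70 − 66.30 = 3.40°.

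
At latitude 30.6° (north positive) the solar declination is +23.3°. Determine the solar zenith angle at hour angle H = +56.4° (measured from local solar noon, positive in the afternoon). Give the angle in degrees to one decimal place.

cos θ_z = sin φ sin δ + cos φ cos δ cos H = (0.5090)(0.3955) + (0.8607)(0.9184)(0.5534) = 0.6388.
θ_z = arccos(0.6388) = 50.30°.

50.3°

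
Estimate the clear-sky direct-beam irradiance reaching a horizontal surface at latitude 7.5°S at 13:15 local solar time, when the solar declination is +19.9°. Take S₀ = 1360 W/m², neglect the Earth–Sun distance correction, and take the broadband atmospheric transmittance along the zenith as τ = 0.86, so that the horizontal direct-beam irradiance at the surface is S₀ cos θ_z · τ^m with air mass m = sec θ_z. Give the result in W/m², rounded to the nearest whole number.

952 W/m²

Hour angle H = 15° × (13.25 − 12) = 18.75°.
cos θ_z = sin φ sin δ + cos φ cos δ cos H = (-0.1305)(0.3404) + (0.9914)(0.9403)(0.9469) = 0.8383.
Air mass m = 1/cos θ_z = 1/0.8383 = 1.193; τ^m = 0.86^1.193 = 0.8353.
Surface direct beam = 1360 × 0.8383 × 0.8353 = 952.32 W/m².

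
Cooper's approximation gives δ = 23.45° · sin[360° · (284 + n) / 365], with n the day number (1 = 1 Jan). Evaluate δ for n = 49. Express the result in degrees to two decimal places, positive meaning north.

-12.27°

360 × (284 + 49) / 365 = 328.438°; sin(328.438°) = -0.5234.
δ = 23.45 × -0.5234 = -12.274° ≈ -12.27°.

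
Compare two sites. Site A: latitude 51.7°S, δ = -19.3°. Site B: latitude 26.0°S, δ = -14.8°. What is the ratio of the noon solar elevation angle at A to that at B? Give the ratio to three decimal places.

0.731

A: 90° − |-51.7 − (-19.3)| = 57.60°.
B: 90° − |-26.0 − (-14.8)| = 78.80°.
Ratio A/B = 57.6000 / 78.8000 = 0.7310.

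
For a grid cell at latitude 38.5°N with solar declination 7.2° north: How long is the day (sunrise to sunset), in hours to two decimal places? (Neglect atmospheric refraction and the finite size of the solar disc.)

12.77 hours

The sunset hour angle satisfies cos H_s = −tan φ tan δ = -0.1005, giving H_s = 95.77°.
Day length = 2 H_s / 15° h⁻¹ = 191.54° / 15 = 12.769 h.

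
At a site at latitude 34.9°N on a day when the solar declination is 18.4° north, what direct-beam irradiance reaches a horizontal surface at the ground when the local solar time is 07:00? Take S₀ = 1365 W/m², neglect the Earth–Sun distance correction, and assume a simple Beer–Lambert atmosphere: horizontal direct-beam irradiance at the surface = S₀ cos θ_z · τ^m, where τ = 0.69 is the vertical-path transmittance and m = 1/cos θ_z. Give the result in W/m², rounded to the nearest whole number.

Hour angle H = 15° × (7 − 12) = -75.00°.
cos θ_z = sin φ sin δ + cos φ cos δ cos H = (0.5721)(0.3156) + (0.8202)(0.9489)(0.2588) = 0.3820.
Air mass m = 1/cos θ_z = 1/0.3820 = 2.618; τ^m = 0.69^2.618 = 0.3785.
Surface direct beam = 1365 × 0.3820 × 0.3785 = 197.36 W/m².

197 W/m²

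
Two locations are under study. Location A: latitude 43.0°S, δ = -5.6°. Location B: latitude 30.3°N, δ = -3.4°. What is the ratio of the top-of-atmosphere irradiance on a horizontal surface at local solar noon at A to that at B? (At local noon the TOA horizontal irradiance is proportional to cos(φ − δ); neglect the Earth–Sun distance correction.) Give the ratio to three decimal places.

0.955

A: cos θ_z = cos(-43.0° − (-5.6°)) = 0.7944.
B: cos θ_z = cos(30.3° − (-3.4°)) = 0.8320.
Ratio A/B = 0.7944 / 0.8320 = 0.9548.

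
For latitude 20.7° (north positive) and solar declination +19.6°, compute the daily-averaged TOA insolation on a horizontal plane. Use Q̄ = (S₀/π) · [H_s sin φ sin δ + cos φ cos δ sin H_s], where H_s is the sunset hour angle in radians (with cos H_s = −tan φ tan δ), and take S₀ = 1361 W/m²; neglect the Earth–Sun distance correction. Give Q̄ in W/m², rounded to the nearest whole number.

−tan φ tan δ = −(0.3779)(0.3561) = -0.1346; H_s = arccos(-0.1346) = 97.74°. In radians, H_s = 1.7059.
H_s sin φ sin δ = 1.7059 × 0.3535 × 0.3355 = 0.2023.
cos φ cos δ sin H_s = 0.9354 × 0.9421 × 0.9909 = 0.8732.
Q̄ = (1361/π) × (0.2023 + 0.8732) = 433.22 × 1.0755 = 465.93 W/m².

466 W/m²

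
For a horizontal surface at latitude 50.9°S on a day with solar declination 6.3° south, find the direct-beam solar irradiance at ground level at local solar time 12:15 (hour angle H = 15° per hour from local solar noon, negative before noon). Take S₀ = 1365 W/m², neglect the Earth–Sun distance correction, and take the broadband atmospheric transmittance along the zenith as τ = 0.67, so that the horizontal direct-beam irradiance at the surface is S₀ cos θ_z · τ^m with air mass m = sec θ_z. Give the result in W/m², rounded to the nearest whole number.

552 W/m²

Hour angle H = 15° × (12.25 − 12) = 3.75°.
With φ = -50.9°, δ = -6.3°, H = 3.75°: sin φ sin δ = 0.0852, cos φ cos δ cos H = 0.6255, so cos θ_z = 0.7107.
Air mass m = 1/cos θ_z = 1/0.7107 = 1.407; τ^m = 0.67^1.407 = 0.5692.
Surface direct beam = 1365 × 0.7107 × 0.5692 = 552.18 W/m².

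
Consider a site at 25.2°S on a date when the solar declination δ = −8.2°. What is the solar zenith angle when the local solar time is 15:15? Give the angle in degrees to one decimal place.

Hour angle H = 15° × (15.25 − 12) = 48.75°.
cos θ_z = sin φ sin δ + cos φ cos δ cos H = (-0.4258)(-0.1426) + (0.9048)(0.9898)(0.6593) = 0.6512.
θ_z = arccos(0.6512) = 49.37°.

49.4°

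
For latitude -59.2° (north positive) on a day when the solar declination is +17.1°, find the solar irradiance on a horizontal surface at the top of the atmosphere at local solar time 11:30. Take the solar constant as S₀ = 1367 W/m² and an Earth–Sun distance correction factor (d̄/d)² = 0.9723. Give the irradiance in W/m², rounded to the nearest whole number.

309 W/m²

Hour angle H = 15° × (11.5 − 12) = -7.50°.
cos θ_z = sin φ sin δ + cos φ cos δ cos H = (-0.8590)(0.2940) + (0.5120)(0.9558)(0.9914) = 0.2326.
Top-of-atmosphere irradiance = S₀ (d̄/d)² cos θ_z = 1367 × 0.9723 × 0.2326 = 309.16 W/m².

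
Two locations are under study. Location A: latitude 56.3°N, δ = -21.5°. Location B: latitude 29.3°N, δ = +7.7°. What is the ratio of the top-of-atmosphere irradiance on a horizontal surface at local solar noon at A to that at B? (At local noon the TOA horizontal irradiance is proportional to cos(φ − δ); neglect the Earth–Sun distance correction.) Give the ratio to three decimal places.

0.227

A: cos θ_z = cos(56.3° − (-21.5°)) = 0.2113.
B: cos θ_z = cos(29.3° − (7.7°)) = 0.9298.
Ratio A/B = 0.2113 / 0.9298 = 0.2273.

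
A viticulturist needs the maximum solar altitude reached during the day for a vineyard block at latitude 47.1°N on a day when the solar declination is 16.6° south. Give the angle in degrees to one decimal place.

26.3°

At local solar noon the hour angle is zero, so the elevation is 90° − |φ − δ| = 90° − |47.1° − (-16.6°)| = 90° − 63.7° = 26.3°.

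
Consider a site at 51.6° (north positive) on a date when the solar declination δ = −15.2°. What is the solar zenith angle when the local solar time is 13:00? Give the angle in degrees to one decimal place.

68.1°

Hour angle H = 15° × (13 − 12) = 15.00°.
With φ = 51.6°, δ = -15.2°, H = 15.00°: sin φ sin δ = -0.2055, cos φ cos δ cos H = 0.5790, so cos θ_z = 0.3735.
θ_z = arccos(0.3735) = 68.07°.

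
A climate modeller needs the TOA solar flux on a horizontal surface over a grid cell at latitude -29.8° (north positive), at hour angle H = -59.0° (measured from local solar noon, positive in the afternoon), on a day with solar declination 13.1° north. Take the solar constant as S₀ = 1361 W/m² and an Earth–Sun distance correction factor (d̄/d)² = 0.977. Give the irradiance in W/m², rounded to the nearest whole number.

With φ = -29.8°, δ = 13.1°, H = -59.00°: sin φ sin δ = -0.1126, cos φ cos δ cos H = 0.4353, so cos θ_z = 0.3227.
Top-of-atmosphere irradiance = S₀ (d̄/d)² cos θ_z = 1361 × 0.977 × 0.3227 = 429.09 W/m².

429 W/m²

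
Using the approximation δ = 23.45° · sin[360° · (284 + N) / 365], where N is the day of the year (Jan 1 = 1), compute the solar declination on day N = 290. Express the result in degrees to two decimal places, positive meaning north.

-10.33°

360 × (284 + 290) / 365 = 566.137°; sin(566.137°) = -0.4405.
δ = 23.45 × -0.4405 = -10.330° ≈ -10.33°.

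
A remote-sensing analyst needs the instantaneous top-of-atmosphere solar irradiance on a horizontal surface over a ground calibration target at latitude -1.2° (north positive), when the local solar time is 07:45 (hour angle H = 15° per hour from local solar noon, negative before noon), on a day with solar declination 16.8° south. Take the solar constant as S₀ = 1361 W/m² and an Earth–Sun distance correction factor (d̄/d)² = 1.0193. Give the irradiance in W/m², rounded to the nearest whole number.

Hour angle H = 15° × (7.75 − 12) = -63.75°.
cos θ_z = sin(-1.2°) sin(-16.8°) + cos(-1.2°) cos(-16.8°) cos(-63.75°) = 0.0061 + 0.4233 = 0.4294.
Top-of-atmosphere irradiance = S₀ (d̄/d)² cos θ_z = 1361 × 1.0193 × 0.4294 = 595.69 W/m².

596 W/m²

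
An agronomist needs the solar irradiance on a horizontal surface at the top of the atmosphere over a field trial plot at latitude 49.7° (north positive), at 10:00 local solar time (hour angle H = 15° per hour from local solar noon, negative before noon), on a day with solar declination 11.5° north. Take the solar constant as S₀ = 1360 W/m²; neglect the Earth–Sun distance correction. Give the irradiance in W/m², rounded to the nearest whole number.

953 W/m²

Hour angle H = 15° × (10 − 12) = -30.00°.
With φ = 49.7°, δ = 11.5°, H = -30.00°: sin φ sin δ = 0.1521, cos φ cos δ cos H = 0.5489, so cos θ_z = 0.7010.
Top-of-atmosphere irradiance = S₀ cos θ_z = 1360 × 0.7010 = 953.36 W/m².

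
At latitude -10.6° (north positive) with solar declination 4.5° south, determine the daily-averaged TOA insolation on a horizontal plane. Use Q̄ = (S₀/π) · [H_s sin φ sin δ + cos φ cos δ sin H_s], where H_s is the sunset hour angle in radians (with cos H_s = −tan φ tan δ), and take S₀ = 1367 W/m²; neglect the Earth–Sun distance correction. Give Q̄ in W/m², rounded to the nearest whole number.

The sunset hour angle satisfies cos H_s = −tan φ tan δ = -0.0147, giving H_s = 90.84°. In radians, H_s = 1.5855.
H_s sin φ sin δ = 1.5855 × -0.1840 × -0.0785 = 0.0229.
cos φ cos δ sin H_s = 0.9829 × 0.9969 × 0.9999 = 0.9798.
Q̄ = (1367/π) × (0.0229 + 0.9798) = 435.13 × 1.0027 = 436.30 W/m².

436 W/m²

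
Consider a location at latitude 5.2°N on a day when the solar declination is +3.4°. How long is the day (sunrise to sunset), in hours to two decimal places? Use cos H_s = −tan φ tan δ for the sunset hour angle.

12.04 hours

The sunset hour angle satisfies cos H_s = −tan φ tan δ = -0.0054, giving H_s = 90.31°.
Day length = 2 H_s / 15° h⁻¹ = 180.62° / 15 = 12.041 h.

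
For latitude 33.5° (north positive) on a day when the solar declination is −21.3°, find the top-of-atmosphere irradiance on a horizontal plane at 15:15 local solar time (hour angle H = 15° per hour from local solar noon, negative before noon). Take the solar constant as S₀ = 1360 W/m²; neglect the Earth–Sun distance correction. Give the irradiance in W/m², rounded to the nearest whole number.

Hour angle H = 15° × (15.25 − 12) = 48.75°.
cos θ_z = sin φ sin δ + cos φ cos δ cos H = (0.5519)(-0.3633) + (0.8339)(0.9317)(0.6593) = 0.3117.
Top-of-atmosphere irradiance = S₀ cos θ_z = 1360 × 0.3117 = 423.91 W/m².

424 W/m²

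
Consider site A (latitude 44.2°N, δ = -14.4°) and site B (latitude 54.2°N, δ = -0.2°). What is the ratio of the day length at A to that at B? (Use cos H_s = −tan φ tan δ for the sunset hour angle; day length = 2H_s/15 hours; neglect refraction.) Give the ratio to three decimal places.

0.842

A: H_s = arccos(−tan 44.2° · tan -14.4°) = 75.54°, so 2H_s/15 = 10.0720 h.
B: H_s = arccos(−tan 54.2° · tan -0.2°) = 89.72°, so 2H_s/15 = 11.9627 h.
Ratio A/B = 10.0720 / 11.9627 = 0.8420.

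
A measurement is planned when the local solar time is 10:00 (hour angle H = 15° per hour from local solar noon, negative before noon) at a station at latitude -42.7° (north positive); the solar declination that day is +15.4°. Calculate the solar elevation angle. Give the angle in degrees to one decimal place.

Hour angle H = 15° × (10 − 12) = -30.00°.
cos θ_z = sin(-42.7°) sin(15.4°) + cos(-42.7°) cos(15.4°) cos(-30.00°) = -0.1801 + 0.6136 = 0.4335.
θ_z = arccos(0.4335) = 64.31°, so the elevation is 90° − 64.31° = 25.69°.

25.7°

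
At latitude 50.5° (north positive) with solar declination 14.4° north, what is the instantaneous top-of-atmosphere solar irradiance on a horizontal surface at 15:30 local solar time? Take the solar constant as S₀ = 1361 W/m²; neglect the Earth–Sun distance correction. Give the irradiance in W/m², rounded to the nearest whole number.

772 W/m²

Hour angle H = 15° × (15.5 − 12) = 52.50°.
cos θ_z = sin φ sin δ + cos φ cos δ cos H = (0.7716)(0.2487) + (0.6361)(0.9686)(0.6088) = 0.5670.
Top-of-atmosphere irradiance = S₀ cos θ_z = 1361 × 0.5670 = 771.69 W/m².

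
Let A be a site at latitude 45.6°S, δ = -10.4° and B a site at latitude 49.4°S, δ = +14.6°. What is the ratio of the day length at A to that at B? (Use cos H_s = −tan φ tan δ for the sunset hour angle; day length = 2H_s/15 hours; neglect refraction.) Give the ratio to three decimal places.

A: H_s = arccos(−tan -45.6° · tan -10.4°) = 100.80°, so 2H_s/15 = 13.4400 h.
B: H_s = arccos(−tan -49.4° · tan 14.6°) = 72.31°, so 2H_s/15 = 9.6413 h.
Ratio A/B = 13.4400 / 9.6413 = 1.3940.

1.394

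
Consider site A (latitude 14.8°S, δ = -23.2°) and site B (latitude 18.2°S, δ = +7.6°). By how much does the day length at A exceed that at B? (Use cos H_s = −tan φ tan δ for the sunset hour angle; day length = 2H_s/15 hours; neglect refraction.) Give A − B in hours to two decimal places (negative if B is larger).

A: H_s = arccos(−tan -14.8° · tan -23.2°) = 96.50°, so 2H_s/15 = 12.8667 h.
B: H_s = arccos(−tan -18.2° · tan 7.6°) = 87.49°, so 2H_s/15 = 11.6653 h.
A − B = 12.8667 − 11.6653 = 1.2014 h.

+1.20 h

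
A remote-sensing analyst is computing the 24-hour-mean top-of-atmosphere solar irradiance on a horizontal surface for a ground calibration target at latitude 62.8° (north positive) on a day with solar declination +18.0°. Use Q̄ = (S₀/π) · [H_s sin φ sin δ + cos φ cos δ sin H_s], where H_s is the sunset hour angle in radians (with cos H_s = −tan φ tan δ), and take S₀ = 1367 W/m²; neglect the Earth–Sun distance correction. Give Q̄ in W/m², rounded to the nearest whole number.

416 W/m²

−tan φ tan δ = −(1.9458)(0.3249) = -0.6322; H_s = arccos(-0.6322) = 129.21°. In radians, H_s = 2.2551.
H_s sin φ sin δ = 2.2551 × 0.8894 × 0.3090 = 0.6198.
cos φ cos δ sin H_s = 0.4571 × 0.9511 × 0.7749 = 0.3369.
Q̄ = (1367/π) × (0.6198 + 0.3369) = 435.13 × 0.9567 = 416.29 W/m².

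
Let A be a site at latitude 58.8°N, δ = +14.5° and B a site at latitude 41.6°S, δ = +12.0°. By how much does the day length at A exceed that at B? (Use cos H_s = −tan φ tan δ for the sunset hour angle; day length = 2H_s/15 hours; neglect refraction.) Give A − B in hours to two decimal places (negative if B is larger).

+4.82 h

A: H_s = arccos(−tan 58.8° · tan 14.5°) = 115.28°, so 2H_s/15 = 15.3707 h.
B: H_s = arccos(−tan -41.6° · tan 12.0°) = 79.12°, so 2H_s/15 = 10.5493 h.
A − B = 15.3707 − 10.5493 = 4.8214 h.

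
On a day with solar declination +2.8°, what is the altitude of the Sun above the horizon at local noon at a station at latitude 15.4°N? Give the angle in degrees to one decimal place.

At local solar noon the hour angle is zero, so the elevation is 90° − |φ − δ| = 90° − |15.4° − (2.8°)| = 90° − 12.6° = 77.4°.

77.4°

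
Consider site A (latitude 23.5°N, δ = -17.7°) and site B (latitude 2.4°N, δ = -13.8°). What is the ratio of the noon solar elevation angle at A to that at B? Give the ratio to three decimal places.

A: 90° − |23.5 − (-17.7)| = 48.80°.
B: 90° − |2.4 − (-13.8)| = 73.80°.
Ratio A/B = 48.8000 / 73.8000 = 0.6612.

0.661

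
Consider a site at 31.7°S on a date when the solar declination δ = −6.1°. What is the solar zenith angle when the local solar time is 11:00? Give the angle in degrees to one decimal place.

Hour angle H = 15° × (11 − 12) = -15.00°.
cos θ_z = sin φ sin δ + cos φ cos δ cos H = (-0.5255)(-0.1063) + (0.8508)(0.9943)(0.9659) = 0.8730.
θ_z = arccos(0.8730) = 29.19°.

29.2°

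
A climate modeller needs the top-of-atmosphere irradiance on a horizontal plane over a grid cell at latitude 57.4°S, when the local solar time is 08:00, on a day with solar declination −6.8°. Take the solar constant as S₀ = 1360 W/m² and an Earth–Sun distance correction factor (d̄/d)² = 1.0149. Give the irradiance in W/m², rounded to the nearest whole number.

Hour angle H = 15° × (8 − 12) = -60.00°.
cos θ_z = sin φ sin δ + cos φ cos δ cos H = (-0.8425)(-0.1184) + (0.5388)(0.9930)(0.5000) = 0.3673.
Top-of-atmosphere irradiance = S₀ (d̄/d)² cos θ_z = 1360 × 1.0149 × 0.3673 = 506.97 W/m².

507 W/m²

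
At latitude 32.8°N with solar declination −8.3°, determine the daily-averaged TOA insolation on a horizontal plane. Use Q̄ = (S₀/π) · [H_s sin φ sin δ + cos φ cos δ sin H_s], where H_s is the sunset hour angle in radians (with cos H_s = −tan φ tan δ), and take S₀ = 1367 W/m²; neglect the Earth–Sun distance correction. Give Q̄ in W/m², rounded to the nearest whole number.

cos H_s = −tan(32.8°) · tan(-8.3°) = 0.0940, so H_s = arccos(0.0940) = 84.61°. In radians, H_s = 1.4767.
H_s sin φ sin δ = 1.4767 × 0.5417 × -0.1444 = -0.1155.
cos φ cos δ sin H_s = 0.8406 × 0.9895 × 0.9956 = 0.8281.
Q̄ = (1367/π) × (-0.1155 + 0.8281) = 435.13 × 0.7126 = 310.07 W/m².

310 W/m²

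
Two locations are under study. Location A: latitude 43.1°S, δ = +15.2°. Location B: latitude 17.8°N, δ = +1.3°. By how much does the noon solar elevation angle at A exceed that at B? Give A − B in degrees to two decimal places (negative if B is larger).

A: 90° − |-43.1 − (15.2)| = 31.70°.
B: 90° − |17.8 − (1.3)| = 73.50°.
A − B = 31.70 − 73.50 = -41.80°.

-41.80°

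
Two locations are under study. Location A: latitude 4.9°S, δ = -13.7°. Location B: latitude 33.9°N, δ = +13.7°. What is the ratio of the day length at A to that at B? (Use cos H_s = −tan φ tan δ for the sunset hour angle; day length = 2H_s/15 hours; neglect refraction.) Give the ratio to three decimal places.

0.917

A: H_s = arccos(−tan -4.9° · tan -13.7°) = 91.20°, so 2H_s/15 = 12.1600 h.
B: H_s = arccos(−tan 33.9° · tan 13.7°) = 99.43°, so 2H_s/15 = 13.2573 h.
Ratio A/B = 12.1600 / 13.2573 = 0.9172.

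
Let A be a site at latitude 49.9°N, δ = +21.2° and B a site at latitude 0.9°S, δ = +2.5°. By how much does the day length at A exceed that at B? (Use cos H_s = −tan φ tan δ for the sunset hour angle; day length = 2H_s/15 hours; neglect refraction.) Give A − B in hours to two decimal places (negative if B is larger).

A: H_s = arccos(−tan 49.9° · tan 21.2°) = 117.43°, so 2H_s/15 = 15.6573 h.
B: H_s = arccos(−tan -0.9° · tan 2.5°) = 89.96°, so 2H_s/15 = 11.9947 h.
A − B = 15.6573 − 11.9947 = 3.6626 h.

+3.66 h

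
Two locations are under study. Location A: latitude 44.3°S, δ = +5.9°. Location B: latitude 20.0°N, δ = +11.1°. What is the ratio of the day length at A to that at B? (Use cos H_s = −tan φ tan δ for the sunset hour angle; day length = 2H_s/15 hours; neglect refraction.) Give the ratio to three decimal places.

0.895

A: H_s = arccos(−tan -44.3° · tan 5.9°) = 84.21°, so 2H_s/15 = 11.2280 h.
B: H_s = arccos(−tan 20.0° · tan 11.1°) = 94.09°, so 2H_s/15 = 12.5453 h.
Ratio A/B = 11.2280 / 12.5453 = 0.8950.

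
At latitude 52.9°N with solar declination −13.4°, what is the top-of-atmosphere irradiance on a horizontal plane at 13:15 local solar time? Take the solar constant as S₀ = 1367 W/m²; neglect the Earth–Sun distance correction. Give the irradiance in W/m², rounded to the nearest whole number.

507 W/m²

Hour angle H = 15° × (13.25 − 12) = 18.75°.
With φ = 52.9°, δ = -13.4°, H = 18.75°: sin φ sin δ = -0.1848, cos φ cos δ cos H = 0.5556, so cos θ_z = 0.3708.
Top-of-atmosphere irradiance = S₀ cos θ_z = 1367 × 0.3708 = 506.88 W/m².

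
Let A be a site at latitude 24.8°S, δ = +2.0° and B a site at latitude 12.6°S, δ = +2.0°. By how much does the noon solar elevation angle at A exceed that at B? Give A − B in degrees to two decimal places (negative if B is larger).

A: 90° − |-24.8 − (2.0)| = 63.20°.
B: 90° − |-12.6 − (2.0)| = 75.40°.
A − B = 63.20 − 75.40 = -12.20°.

-12.20°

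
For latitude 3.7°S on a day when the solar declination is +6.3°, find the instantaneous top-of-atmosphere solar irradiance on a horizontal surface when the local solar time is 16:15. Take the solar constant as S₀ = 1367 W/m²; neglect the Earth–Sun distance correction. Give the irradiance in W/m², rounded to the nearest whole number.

Hour angle H = 15° × (16.25 − 12) = 63.75°.
cos θ_z = sin(-3.7°) sin(6.3°) + cos(-3.7°) cos(6.3°) cos(63.75°) = -0.0071 + 0.4387 = 0.4316.
Top-of-atmosphere irradiance = S₀ cos θ_z = 1367 × 0.4316 = 590.00 W/m².

590 W/m²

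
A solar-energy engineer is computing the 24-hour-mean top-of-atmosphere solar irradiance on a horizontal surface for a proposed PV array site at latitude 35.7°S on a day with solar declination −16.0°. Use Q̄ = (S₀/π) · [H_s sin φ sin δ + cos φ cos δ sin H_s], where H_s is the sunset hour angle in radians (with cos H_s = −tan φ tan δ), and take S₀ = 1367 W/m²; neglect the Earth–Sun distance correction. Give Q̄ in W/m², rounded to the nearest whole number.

457 W/m²

The sunset hour angle satisfies cos H_s = −tan φ tan δ = -0.2060, giving H_s = 101.89°. In radians, H_s = 1.7783.
H_s sin φ sin δ = 1.7783 × -0.5835 × -0.2756 = 0.2860.
cos φ cos δ sin H_s = 0.8121 × 0.9613 × 0.9785 = 0.7639.
Q̄ = (1367/π) × (0.2860 + 0.7639) = 435.13 × 1.0499 = 456.84 W/m².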